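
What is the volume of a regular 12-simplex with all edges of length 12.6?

Volume = 12.6^12 · √(13/2^12) / 12! ≈ 1883.22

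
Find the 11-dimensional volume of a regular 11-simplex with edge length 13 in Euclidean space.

V_11 = √(12) · 13^11 / (11! · 2^(11/2)) ≈ 3436.74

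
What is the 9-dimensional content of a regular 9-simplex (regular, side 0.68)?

V_9 = √(10) · 0.68^9 / (9! · 2^(9/2)) ≈ 1.19724e-08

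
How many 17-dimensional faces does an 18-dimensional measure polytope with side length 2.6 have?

Number of 17-faces = C(18,17) · 2^(18-17) = 18 · 2 = 36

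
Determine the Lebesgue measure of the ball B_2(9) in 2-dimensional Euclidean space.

V_2(9) = π^(2/2) · (9)^2 / Γ(2/2 + 1) = 81·π ≈ 254.469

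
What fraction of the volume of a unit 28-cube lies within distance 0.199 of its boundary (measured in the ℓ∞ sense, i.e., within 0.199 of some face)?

1 - (1 - 2·0.199)^28 = 1 - 0.602^28 ≈ 0.9999993259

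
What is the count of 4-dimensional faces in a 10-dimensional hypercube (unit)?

Number of 4-faces = C(10,4) · 2^(10-4) = 210 · 64 = 13440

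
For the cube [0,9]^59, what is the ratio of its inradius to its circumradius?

Ratio = (s/2)/(s√59/2) = 59^(-1/2) ≈ 0.130189.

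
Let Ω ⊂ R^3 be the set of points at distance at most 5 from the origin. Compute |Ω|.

V_3(5) = π^(3/2) · (5)^3 / Γ(3/2 + 1) = 500·π/3 ≈ 523.599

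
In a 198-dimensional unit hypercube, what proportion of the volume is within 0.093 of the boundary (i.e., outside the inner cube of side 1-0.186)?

The inner cube has side 1-2·0.093 = 0.814 and volume (0.814)^198 ≈ 2.012e-18, so the shell holds 1 - 2.012e-18 of the volume.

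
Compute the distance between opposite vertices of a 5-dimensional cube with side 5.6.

Diagonal = √5 · 5.6 ≈ 12.522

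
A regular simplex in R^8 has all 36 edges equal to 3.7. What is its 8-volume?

V_8 = √(9) · 3.7^8 / (8! · 2^(8/2)) ≈ 0.163341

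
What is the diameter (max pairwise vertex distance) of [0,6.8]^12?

The space diagonal of an n-cube of side s is s√n. Here 6.8·√12 ≈ 23.5559.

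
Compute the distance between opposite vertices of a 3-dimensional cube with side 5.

Diagonal = √3 · 5 ≈ 8.66025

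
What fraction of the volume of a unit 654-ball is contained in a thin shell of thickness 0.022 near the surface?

Shell fraction = 1 - (1-0.022)^654 ≈ 0.9999995196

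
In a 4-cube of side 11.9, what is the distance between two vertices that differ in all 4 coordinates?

The space diagonal of an n-cube of side s is s√n. Here 11.9·√4 = 23.8.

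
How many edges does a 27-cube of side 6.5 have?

The 27-cube has n·2^(n-1) = 27·2^26 = 27·67108864 = 1811939328 edges.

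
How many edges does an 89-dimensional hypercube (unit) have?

The 89-cube has n·2^(n-1) = 89·2^88 = 89·309485009821345068724781056 = 27544165874099711116505513984 edges.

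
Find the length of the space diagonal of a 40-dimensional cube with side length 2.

d = √(2² + 2² + ... + 2²) [40 terms] = √(40·2²) = 2√40 ≈ 12.6491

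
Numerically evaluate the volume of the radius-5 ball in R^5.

Volume = π^{5/2}·(5)^5/Γ(7/2) = 5000·π^2/3 ≈ 16449.3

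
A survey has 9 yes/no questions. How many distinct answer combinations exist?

Number of vertices = 2^9 = 512.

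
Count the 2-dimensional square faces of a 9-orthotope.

Number of 2-faces = C(9,2) · 2^(9-2) = 36 · 128 = 4608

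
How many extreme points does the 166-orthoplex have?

Number of vertices = 2n = 332.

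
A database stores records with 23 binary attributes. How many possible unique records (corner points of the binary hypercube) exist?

An n-cube has 2^n vertices; for n = 23 that is 2^23 = 8388608.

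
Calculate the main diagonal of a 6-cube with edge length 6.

||(6,6,...,6)|| = √(6)·6 ≈ 14.6969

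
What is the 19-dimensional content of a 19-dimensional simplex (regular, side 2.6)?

Volume = 2.6^19 · √(20/2^19) / 19! ≈ 3.89161e-12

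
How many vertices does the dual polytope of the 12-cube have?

The 12-dimensional cross-polytope has 2n = 2·12 = 24 vertices.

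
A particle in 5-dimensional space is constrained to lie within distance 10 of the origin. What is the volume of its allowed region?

V = 160000·π^2/3 ≈ 526379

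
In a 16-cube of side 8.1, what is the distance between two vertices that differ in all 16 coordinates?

d = √(8.1² + 8.1² + ... + 8.1²) [16 terms] = √(16·8.1²) = 8.1√16 = 32.4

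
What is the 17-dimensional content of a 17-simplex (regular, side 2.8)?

For a regular n-simplex with edge a, V = (a^n / n!)·√((n+1)/2^n). With a=2.8, n=17: V ≈ 1.31674e-09.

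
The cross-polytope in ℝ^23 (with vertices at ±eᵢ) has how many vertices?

An n-cross-polytope has 2n vertices; here n = 23, giving 46.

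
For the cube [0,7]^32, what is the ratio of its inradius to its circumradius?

r_in / r_out = (7/2) / (7√32/2) = 1/√32 ≈ 0.176777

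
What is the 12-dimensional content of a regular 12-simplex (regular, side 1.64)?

For a regular n-simplex with edge a, V = (a^n / n!)·√((n+1)/2^n). With a=1.64, n=12: V ≈ 4.45226e-08.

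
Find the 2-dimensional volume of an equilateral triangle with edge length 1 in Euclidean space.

Area = (√3/4) · 1² = 0.433013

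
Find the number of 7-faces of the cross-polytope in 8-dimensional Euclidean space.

An n-cross-polytope has 2^(k+1)·C(n,k+1) k-faces. Here 2^8·C(8,8) = 256·1 = 256.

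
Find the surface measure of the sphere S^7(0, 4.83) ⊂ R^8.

S_8(4.83) = 2·π^(8/2)·(4.83)^7 / Γ(8/2) ≈ 1.99117e+06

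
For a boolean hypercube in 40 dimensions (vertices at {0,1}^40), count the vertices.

Number of vertices = 2^40 = 1099511627776.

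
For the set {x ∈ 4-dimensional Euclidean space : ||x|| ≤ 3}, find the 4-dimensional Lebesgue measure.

V = 81·π^2/2 ≈ 399.719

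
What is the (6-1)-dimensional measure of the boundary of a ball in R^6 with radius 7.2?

S = n·V_n(r)/r = 6·V_6(7.2)/7.2 (volume-to-surface relation), giving 599946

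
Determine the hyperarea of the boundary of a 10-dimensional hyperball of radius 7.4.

|∂B_10(7.4)| ≈ 1.69689e+09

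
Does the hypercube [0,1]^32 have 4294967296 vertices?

True. The 32-cube has 2^32 = 4294967296 vertices.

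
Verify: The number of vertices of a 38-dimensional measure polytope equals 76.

False. The 38-cube has 2^38 = 274877906944 vertices.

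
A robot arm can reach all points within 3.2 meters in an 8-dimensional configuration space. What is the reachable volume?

Volume = π^{8/2}·(3.2)^8/Γ(5) ≈ 44626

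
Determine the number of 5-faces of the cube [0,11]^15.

Number of 5-faces = C(15,5) · 2^(15-5) = 3003 · 1024 = 3075072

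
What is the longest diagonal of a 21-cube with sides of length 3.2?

||(3.2,3.2,...,3.2)|| = √(21)·3.2 ≈ 14.6642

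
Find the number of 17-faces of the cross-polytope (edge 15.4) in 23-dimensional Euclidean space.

Each 17-face is the convex hull of 18 vertices, one chosen as ±e_i from each of 18 distinct axes: 2^18·C(23,18) = 8820883456.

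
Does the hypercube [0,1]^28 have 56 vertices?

False. The 28-cube has 2^28 = 268435456 vertices.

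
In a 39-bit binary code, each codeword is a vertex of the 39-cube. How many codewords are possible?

The 39-cube has 2^39 = 549755813888 vertices.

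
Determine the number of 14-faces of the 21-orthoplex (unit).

f_14(21-orthoplex) = 2^15 · (21 choose 15) = 1778122752.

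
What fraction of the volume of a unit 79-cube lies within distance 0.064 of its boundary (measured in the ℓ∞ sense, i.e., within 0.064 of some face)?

The inner cube has side 1-2·0.064 = 0.872 and volume (0.872)^79 ≈ 1.999e-05, so the shell holds 0.99998 of the volume.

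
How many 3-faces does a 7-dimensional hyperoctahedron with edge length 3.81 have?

Each 3-face is the convex hull of 4 vertices, one chosen as ±e_i from each of 4 distinct axes: 2^4·C(7,4) = 560.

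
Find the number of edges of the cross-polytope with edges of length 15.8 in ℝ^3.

f_1(3-orthoplex) = 2^2 · (3 choose 2) = 12.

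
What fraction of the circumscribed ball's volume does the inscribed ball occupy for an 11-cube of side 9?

V_in / V_out = (r_in/r_out)^11 = (1/√11)^11 = 11^(-11/2) ≈ 1.87215e-06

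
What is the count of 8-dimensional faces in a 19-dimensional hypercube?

f_8(19-cube) = (19 choose 8) · 2^11 = 154791936.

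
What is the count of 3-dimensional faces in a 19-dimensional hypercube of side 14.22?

An n-cube has C(n,k)·2^(n-k) k-faces. Here C(19,3)·2^16 = 969·65536 = 63504384.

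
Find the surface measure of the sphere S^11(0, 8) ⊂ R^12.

S_12(8) = 2·π^(12/2)·(8)^11 / Γ(12/2) = 2147483648·π^6/15 ≈ 1.37638e+11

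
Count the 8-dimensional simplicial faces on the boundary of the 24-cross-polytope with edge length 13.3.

An n-cross-polytope has 2^(k+1)·C(n,k+1) k-faces. Here 2^9·C(24,9) = 512·1307504 = 669442048.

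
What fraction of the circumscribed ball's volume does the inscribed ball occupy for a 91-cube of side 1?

Volume scales as r^n, and r_in/r_out = 1/√91, giving (1/√91)^91 ≈ 7.30494e-90.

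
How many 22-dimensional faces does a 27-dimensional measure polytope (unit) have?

Number of 22-faces = C(27,22) · 2^(27-22) = 80730 · 32 = 2583360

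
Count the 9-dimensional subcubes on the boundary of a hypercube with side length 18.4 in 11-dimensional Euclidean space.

f_9(11-cube) = (11 choose 9) · 2^2 = 220.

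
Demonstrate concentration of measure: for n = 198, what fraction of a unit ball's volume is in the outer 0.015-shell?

1 - (1-0.015)^198 ≈ 0.949838 ≈ 94.98%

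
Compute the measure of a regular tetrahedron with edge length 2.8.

Volume = (√2/12) · 2.8³ = 2.58707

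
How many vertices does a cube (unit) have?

The 3-cube has 2^3 = 8 vertices.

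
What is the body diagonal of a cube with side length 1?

Diagonal = √3 · 1 ≈ 1.73205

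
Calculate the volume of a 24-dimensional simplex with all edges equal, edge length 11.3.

Volume = 11.3^24 · √(25/2^24) / 24! ≈ 0.0369647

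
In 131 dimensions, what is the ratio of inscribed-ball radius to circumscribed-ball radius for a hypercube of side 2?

r_in / r_out = (2/2) / (2√131/2) = 1/√131 ≈ 0.0873704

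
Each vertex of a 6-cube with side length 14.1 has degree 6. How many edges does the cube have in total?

The 6-cube has n·2^(n-1) = 6·2^5 = 6·32 = 192 edges.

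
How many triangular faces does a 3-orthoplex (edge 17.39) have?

Each 2-face is the convex hull of 3 vertices, one chosen as ±e_i from each of 3 distinct axes: 2^3·C(3,3) = 8.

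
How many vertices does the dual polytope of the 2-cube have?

The vertices are ±e_1, ..., ±e_2, so there are 2·2 = 4.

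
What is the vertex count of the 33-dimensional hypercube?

Each vertex is a binary string of length 33, so there are 2^33 = 8589934592.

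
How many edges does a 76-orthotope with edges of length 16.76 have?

An n-cube has n·2^(n-1) edges. With n = 76: 76·37778931862957161709568 = 2871198821584744289927168.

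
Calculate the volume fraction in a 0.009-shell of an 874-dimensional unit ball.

1 - (1-0.009)^874 ≈ 0.99963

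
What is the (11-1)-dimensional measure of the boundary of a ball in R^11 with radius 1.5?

|∂B_11(1.5)| = 2187·π^5/560 ≈ 1195.12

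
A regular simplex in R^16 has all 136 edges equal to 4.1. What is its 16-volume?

Volume = 4.1^16 · √(17/2^16) / 16! ≈ 4.90802e-06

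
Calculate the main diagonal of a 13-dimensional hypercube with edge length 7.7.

The space diagonal of an n-cube of side s is s√n. Here 7.7·√13 ≈ 27.7627.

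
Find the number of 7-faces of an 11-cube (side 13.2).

An n-cube has C(n,k)·2^(n-k) k-faces. Here C(11,7)·2^4 = 330·16 = 5280.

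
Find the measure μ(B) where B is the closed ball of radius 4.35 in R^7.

V_7(4.35) = π^(7/2) · (4.35)^7 / Γ(7/2 + 1) ≈ 139253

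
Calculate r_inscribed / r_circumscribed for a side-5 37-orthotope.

Ratio = (s/2)/(s√37/2) = 37^(-1/2) ≈ 0.164399.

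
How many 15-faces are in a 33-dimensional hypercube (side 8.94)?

Choose 15 of 33 axes to span the face (C(33,15) = 1037158320 ways), then fix each of the remaining 18 coordinates at one of its two extreme values (2^18 = 262144 ways): 1037158320·262144 = 271884830638080.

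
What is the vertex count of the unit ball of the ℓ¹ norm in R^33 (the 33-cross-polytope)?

Number of vertices = 2n = 66.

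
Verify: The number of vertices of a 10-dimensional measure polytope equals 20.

False. The 10-cube has 2^10 = 1024 vertices.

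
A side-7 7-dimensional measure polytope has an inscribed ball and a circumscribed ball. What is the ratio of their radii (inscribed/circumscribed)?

r_in = 7/2 (half the side); r_out = 7√7/2 (half the diagonal). Ratio = 1/√7 ≈ 0.377964.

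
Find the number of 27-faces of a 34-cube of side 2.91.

f_27(34-cube) = (34 choose 27) · 2^7 = 688590848.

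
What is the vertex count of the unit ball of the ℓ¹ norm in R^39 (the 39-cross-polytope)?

An n-cross-polytope has 2n vertices; here n = 39, giving 78.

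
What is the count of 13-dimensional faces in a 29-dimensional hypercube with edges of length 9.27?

An n-cube has C(n,k)·2^(n-k) k-faces. Here C(29,13)·2^16 = 67863915·65536 = 4447529533440.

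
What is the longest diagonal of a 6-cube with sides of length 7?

Diagonal = √6 · 7 ≈ 17.1464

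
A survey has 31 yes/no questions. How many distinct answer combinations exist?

The 31-cube has 2^31 = 2147483648 vertices.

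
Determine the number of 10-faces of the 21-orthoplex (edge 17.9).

Each 10-face is the convex hull of 11 vertices, one chosen as ±e_i from each of 11 distinct axes: 2^11·C(21,11) = 722362368.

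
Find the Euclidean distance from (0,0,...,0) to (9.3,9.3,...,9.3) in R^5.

The space diagonal of an n-cube of side s is s√n. Here 9.3·√5 ≈ 20.7954.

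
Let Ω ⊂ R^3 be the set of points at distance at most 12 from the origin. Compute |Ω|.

V = 2304·π ≈ 7238.23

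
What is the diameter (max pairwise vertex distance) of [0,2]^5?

Diagonal = √5 · 2 ≈ 4.47214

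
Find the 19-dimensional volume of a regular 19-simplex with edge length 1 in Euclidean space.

V = (1^19 / 19!) · √((19+1) / 2^19) ≈ 5.07733e-20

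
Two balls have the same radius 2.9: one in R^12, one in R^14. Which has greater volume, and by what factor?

V_12(2.9) ≈ 472436, V_14(2.9) ≈ 1.78316e+06. The 14-ball is larger by a factor of 3.774.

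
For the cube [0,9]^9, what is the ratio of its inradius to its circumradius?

Ratio = (s/2)/(s√9/2) = 9^(-1/2) ≈ 0.333333.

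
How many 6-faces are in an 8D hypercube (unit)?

Number of 6-faces = C(8,6) · 2^(8-6) = 28 · 4 = 112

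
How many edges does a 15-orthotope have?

The 15-cube has n·2^(n-1) = 15·2^14 = 15·16384 = 245760 edges.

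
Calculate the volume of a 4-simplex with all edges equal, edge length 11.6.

V = (11.6^4 / 4!) · √((4+1) / 2^4) ≈ 421.741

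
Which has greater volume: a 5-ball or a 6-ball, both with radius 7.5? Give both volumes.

V_5(7.5) ≈ 124912. V_6(7.5) ≈ 919742. The 6-ball is larger.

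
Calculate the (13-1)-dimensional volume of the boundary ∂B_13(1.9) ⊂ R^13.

The surface area of an n-ball is 2π^(n/2) r^(n-1) / Γ(n/2). For n=13, r=1.9: 26201.6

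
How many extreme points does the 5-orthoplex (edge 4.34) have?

The 5-dimensional cross-polytope has 2n = 2·5 = 10 vertices.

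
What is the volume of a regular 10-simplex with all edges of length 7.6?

V_10 = √(11) · 7.6^10 / (10! · 2^(10/2)) ≈ 18.362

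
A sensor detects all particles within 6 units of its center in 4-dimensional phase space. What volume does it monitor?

V = 648·π^2 ≈ 6395.5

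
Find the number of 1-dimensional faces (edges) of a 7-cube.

Number of 1-faces = C(7,1)·2^(7-1) = 7·64 = 448.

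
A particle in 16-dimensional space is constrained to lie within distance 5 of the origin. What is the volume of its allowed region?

Volume = π^{16/2}·(5)^16/Γ(9) = 30517578125·π^8/8064 ≈ 3.59086e+10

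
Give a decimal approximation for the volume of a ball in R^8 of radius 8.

V = 2097152·π^4/3 ≈ 6.80939e+07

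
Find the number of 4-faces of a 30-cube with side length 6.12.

An n-cube has C(n,k)·2^(n-k) k-faces. Here C(30,4)·2^26 = 27405·67108864 = 1839118417920.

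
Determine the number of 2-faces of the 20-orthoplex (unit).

f_2(20-orthoplex) = 2^3 · (20 choose 3) = 9120.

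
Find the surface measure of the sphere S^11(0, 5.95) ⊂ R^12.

S = n·V_n(r)/r = 12·V_12(5.95)/5.95 (volume-to-surface relation), giving 5.30194e+09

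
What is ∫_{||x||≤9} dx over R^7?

V = 25509168·π^3/35 ≈ 2.25984e+07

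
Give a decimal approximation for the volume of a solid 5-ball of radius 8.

V = 262144·π^2/15 ≈ 172484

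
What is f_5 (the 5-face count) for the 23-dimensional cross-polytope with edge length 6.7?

Number of 5-faces = 2^(5+1) · C(23,5+1) = 64 · 100947 = 6460608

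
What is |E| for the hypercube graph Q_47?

Number of 1-faces = C(47,1)·2^(47-1) = 47·70368744177664 = 3307330976350208.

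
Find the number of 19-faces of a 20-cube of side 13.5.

An n-cube has C(n,k)·2^(n-k) k-faces. Here C(20,19)·2^1 = 20·2 = 40.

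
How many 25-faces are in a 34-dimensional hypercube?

Number of 25-faces = C(34,25) · 2^(34-25) = 52451256 · 512 = 26855043072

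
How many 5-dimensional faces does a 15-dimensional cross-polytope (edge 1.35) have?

Each 5-face is the convex hull of 6 vertices, one chosen as ±e_i from each of 6 distinct axes: 2^6·C(15,6) = 320320.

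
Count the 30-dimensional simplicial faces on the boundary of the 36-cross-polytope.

Each 30-face is the convex hull of 31 vertices, one chosen as ±e_i from each of 31 distinct axes: 2^31·C(36,31) = 809584155426816.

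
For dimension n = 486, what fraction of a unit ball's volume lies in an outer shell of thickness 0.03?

1 - (1-0.03)^486 ≈ 0.9999996276 ≈ 99.999963%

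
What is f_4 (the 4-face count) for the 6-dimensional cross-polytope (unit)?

Number of 4-faces = 2^(4+1) · C(6,4+1) = 32 · 6 = 192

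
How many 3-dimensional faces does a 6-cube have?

Number of 3-faces = C(6,3) · 2^(6-3) = 20 · 8 = 160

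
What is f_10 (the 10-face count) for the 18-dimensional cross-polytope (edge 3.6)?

f_10(18-orthoplex) = 2^11 · (18 choose 11) = 65175552.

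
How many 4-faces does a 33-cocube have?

An n-cross-polytope has 2^(k+1)·C(n,k+1) k-faces. Here 2^5·C(33,5) = 32·237336 = 7594752.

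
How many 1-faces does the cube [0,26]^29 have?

The 29-cube has n·2^(n-1) = 29·2^28 = 29·268435456 = 7784628224 edges.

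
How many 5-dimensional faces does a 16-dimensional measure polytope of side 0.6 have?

Number of 5-faces = C(16,5) · 2^(16-5) = 4368 · 2048 = 8945664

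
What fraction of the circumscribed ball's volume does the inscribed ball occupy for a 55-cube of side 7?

Volume scales as r^n, and r_in/r_out = 1/√55, giving (1/√55)^55 ≈ 1.38047e-48.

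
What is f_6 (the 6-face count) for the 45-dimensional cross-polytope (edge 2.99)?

Each 6-face is the convex hull of 7 vertices, one chosen as ±e_i from each of 7 distinct axes: 2^7·C(45,7) = 5808591360.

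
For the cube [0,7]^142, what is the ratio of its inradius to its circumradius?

For an n-cube of any side s, the inradius is s/2 and the circumradius is s√n/2, so the ratio is 1/√142 ≈ 0.0839181.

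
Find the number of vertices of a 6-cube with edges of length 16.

An n-cube has 2^n vertices; for n = 6 that is 2^6 = 64.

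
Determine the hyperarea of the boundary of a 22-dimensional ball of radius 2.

The surface area of an n-ball is 2π^(n/2) r^(n-1) / Γ(n/2). For n=22, r=2: 16384·π^11/14175 ≈ 340052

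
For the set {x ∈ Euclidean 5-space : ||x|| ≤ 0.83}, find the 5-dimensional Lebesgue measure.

V_5(0.83) = π^(5/2) · (0.83)^5 / Γ(5/2 + 1) ≈ 2.07343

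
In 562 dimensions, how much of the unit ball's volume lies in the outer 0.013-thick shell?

V(inner)/V(outer) = ((1-0.013)/1)^562 ≈ 0.0006401, so the shell fraction is 0.99936.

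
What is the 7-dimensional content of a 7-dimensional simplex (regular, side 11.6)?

Volume = 11.6^7 · √(8/2^7) / 7! ≈ 1401.89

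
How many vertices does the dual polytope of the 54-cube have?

An n-cross-polytope has 2n vertices; here n = 54, giving 108.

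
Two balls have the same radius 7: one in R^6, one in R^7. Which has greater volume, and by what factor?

V_6(7) ≈ 607976, V_7(7) ≈ 3.89105e+06. The 7-ball is larger by a factor of 6.4.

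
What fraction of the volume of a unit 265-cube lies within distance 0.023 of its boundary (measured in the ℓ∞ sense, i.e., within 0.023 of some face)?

The inner cube has side 1-2·0.023 = 0.954 and volume (0.954)^265 ≈ 3.805e-06, so the shell holds 0.9999961953 of the volume.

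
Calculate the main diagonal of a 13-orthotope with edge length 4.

The space diagonal of an n-cube of side s is s√n. Here 4·√13 ≈ 14.4222.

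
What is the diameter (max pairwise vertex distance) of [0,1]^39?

||(1,1,...,1)|| = √(39)·1 ≈ 6.245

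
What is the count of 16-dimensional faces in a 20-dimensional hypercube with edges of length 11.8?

Choose 16 of 20 axes to span the face (C(20,16) = 4845 ways), then fix each of the remaining 4 coordinates at one of its two extreme values (2^4 = 16 ways): 4845·16 = 77520.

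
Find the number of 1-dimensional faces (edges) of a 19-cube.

Each of the 2^19 = 524288 vertices has degree 19; total edges = 19·2^19/2 = 4980736.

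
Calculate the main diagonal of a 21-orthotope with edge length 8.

d = √(8² + 8² + ... + 8²) [21 terms] = √(21·8²) = 8√21 ≈ 36.6606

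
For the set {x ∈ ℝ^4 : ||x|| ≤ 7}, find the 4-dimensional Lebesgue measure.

Volume = π^{4/2}·(7)^4/Γ(3) = 2401·π^2/2 ≈ 11848.5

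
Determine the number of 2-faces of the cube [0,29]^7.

Choose 2 of 7 axes to span the face (C(7,2) = 21 ways), then fix each of the remaining 5 coordinates at one of its two extreme values (2^5 = 32 ways): 21·32 = 672.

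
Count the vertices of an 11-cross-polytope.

The 11-dimensional cross-polytope has 2n = 2·11 = 22 vertices.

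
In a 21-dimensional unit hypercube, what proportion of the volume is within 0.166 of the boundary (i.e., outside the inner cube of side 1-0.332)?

Shell fraction = 1 - (1-0.332)^21 ≈ 0.999791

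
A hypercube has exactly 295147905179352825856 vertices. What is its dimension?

n = log_2(295147905179352825856) = 68.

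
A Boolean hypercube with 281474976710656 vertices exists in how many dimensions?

Since 2^n = 281474976710656, we have n = 48.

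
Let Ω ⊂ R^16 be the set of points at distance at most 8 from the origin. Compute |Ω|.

V = 2199023255552·π^8/315 ≈ 6.62397e+13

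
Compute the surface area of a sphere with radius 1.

The surface area of an n-ball is 2π^(n/2) r^(n-1) / Γ(n/2). For n=3, r=1: 4πr² = 4π·(1)² ≈ 12.5664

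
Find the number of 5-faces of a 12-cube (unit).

f_5(12-cube) = (12 choose 5) · 2^7 = 101376.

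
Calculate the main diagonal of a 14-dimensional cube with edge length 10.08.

Diagonal = √14 · 10.08 ≈ 37.7159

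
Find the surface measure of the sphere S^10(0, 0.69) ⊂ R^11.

S = n·V_n(r)/r = 11·V_11(0.69)/0.69 (volume-to-surface relation), giving 0.506977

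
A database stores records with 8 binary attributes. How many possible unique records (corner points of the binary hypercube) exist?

The 8-cube has 2^8 = 256 vertices.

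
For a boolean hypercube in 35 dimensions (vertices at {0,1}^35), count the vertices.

Number of vertices = 2^35 = 34359738368.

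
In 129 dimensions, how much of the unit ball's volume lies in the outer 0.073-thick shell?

Shell fraction = 1 - (1-0.073)^129 ≈ 0.999943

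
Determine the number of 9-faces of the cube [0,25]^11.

f_9(11-cube) = (11 choose 9) · 2^2 = 220.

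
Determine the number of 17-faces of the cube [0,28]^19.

Number of 17-faces = C(19,17) · 2^(19-17) = 171 · 4 = 684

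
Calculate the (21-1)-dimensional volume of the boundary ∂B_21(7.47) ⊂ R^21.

S_21(7.47) = 2·π^(21/2)·(7.47)^20 / Γ(21/2) ≈ 8.57391e+16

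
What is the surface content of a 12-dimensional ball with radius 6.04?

The surface area of an n-ball is 2π^(n/2) r^(n-1) / Γ(n/2). For n=12, r=6.04: 6.25395e+09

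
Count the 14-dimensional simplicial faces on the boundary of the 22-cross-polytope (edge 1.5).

Each 14-face is the convex hull of 15 vertices, one chosen as ±e_i from each of 15 distinct axes: 2^15·C(22,15) = 5588385792.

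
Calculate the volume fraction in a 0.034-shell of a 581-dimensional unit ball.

V(inner)/V(outer) = ((1-0.034)/1)^581 ≈ 1.869e-09, so the shell fraction is 0.9999999981.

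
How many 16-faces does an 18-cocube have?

Each 16-face is the convex hull of 17 vertices, one chosen as ±e_i from each of 17 distinct axes: 2^17·C(18,17) = 2359296.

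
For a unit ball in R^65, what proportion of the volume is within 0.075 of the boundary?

1 - (1-0.075)^65 ≈ 0.993702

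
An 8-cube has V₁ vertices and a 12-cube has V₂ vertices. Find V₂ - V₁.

V₁ = 2^8 = 256. V₂ = 2^12 = 4096. V₂ - V₁ = 3840.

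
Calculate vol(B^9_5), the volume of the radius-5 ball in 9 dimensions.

Volume = π^{9/2}·(5)^9/Γ(11/2) = 12500000·π^4/189 ≈ 6.4424e+06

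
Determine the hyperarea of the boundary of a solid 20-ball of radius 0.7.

|∂B_20(0.7)| ≈ 0.00058834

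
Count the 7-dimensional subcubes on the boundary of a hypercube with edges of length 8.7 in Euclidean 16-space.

Number of 7-faces = C(16,7) · 2^(16-7) = 11440 · 512 = 5857280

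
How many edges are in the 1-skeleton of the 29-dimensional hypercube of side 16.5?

An n-cube has n·2^(n-1) edges. With n = 29: 29·268435456 = 7784628224.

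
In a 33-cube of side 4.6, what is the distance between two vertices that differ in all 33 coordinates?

The space diagonal of an n-cube of side s is s√n. Here 4.6·√33 ≈ 26.425.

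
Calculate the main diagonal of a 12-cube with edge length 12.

d = √(12² + 12² + ... + 12²) [12 terms] = √(12·12²) = 12√12 ≈ 41.5692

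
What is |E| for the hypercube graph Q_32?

An n-cube has n·2^(n-1) edges. With n = 32: 32·2147483648 = 68719476736.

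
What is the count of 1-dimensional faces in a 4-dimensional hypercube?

An n-cube has C(n,k)·2^(n-k) k-faces. Here C(4,1)·2^3 = 4·8 = 32.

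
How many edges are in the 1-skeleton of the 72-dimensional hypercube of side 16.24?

The 72-cube has n·2^(n-1) = 72·2^71 = 72·2361183241434822606848 = 170005193383307227693056 edges.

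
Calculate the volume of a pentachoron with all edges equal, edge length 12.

V_4 = √(5) · 12^4 / (4! · 2^(4/2)) ≈ 482.991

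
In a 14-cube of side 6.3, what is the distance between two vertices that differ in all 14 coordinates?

d = √(6.3² + 6.3² + ... + 6.3²) [14 terms] = √(14·6.3²) = 6.3√14 ≈ 23.5724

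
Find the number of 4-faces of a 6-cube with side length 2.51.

Choose 4 of 6 axes to span the face (C(6,4) = 15 ways), then fix each of the remaining 2 coordinates at one of its two extreme values (2^2 = 4 ways): 15·4 = 60.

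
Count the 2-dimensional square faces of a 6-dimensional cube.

An n-cube has C(n,k)·2^(n-k) k-faces. Here C(6,2)·2^4 = 15·16 = 240.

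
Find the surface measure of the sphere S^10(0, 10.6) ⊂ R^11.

The surface area of an n-ball is 2π^(n/2) r^(n-1) / Γ(n/2). For n=11, r=10.6: 3.71156e+11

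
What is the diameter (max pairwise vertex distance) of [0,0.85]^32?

Diagonal = √32 · 0.85 ≈ 4.80833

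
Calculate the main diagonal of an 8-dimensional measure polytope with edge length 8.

||(8,8,...,8)|| = √(8)·8 ≈ 22.6274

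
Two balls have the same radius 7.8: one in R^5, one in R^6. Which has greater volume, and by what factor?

V_5(7.8) ≈ 151975, V_6(7.8) ≈ 1.16377e+06. The 6-ball is larger by a factor of 7.658.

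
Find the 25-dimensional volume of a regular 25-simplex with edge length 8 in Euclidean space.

V = (8^25 / 25!) · √((25+1) / 2^25) ≈ 2.14396e-06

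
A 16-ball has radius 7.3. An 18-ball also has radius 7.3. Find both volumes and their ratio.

V_16(7.3) ≈ 1.53054e+13. V_18(7.3) ≈ 2.84706e+14. Ratio V_16/V_18 ≈ 0.05376.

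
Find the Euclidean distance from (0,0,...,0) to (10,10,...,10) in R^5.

d = √(10² + 10² + ... + 10²) [5 terms] = √(5·10²) = 10√5 ≈ 22.3607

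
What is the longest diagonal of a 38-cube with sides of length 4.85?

||(4.85,4.85,...,4.85)|| = √(38)·4.85 ≈ 29.8974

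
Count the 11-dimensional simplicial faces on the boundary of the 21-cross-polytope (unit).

An n-cross-polytope has 2^(k+1)·C(n,k+1) k-faces. Here 2^12·C(21,12) = 4096·293930 = 1203937280.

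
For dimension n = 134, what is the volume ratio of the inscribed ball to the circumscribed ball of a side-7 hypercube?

V_in/V_out = n^(-n/2) = 134^(-134/2) ≈ 3.04774e-143.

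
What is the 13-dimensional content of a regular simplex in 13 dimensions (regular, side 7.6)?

For a regular n-simplex with edge a, V = (a^n / n!)·√((n+1)/2^n). With a=7.6, n=13: V ≈ 1.87355.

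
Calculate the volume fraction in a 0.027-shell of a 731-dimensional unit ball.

1 - (1-0.027)^731 ≈ 0.999999998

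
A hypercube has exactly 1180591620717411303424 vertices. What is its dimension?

2^n = 1180591620717411303424 ⇒ n = log_2(1180591620717411303424) = 70.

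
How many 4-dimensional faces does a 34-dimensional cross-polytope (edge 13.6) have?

Number of 4-faces = 2^(4+1) · C(34,4+1) = 32 · 278256 = 8904192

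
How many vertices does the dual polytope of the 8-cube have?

The 8-dimensional cross-polytope has 2n = 2·8 = 16 vertices.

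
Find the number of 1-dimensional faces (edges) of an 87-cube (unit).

The 87-cube has n·2^(n-1) = 87·2^86 = 87·77371252455336267181195264 = 6731298963614255244763987968 edges.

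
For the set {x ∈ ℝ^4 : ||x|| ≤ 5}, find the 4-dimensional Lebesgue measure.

V_4(5) = π^(4/2) · (5)^4 / Γ(4/2 + 1) = 625·π^2/2 ≈ 3084.25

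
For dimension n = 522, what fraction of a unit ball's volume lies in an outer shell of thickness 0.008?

1 - (1-0.008)^522 ≈ 0.984896 ≈ 98.49%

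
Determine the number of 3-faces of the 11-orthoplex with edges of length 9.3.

Number of 3-faces = 2^(3+1) · C(11,3+1) = 16 · 330 = 5280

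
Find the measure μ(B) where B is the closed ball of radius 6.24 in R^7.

The n-ball volume is π^(n/2)·r^n/Γ(n/2+1). With n=7, r=6.24: V ≈ 1.74049e+06.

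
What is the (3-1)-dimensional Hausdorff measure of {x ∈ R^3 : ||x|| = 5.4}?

S_3(5.4) = 2·π^(3/2)·(5.4)^2 / Γ(3/2) = 4πr² = 4π·(5.4)² ≈ 366.435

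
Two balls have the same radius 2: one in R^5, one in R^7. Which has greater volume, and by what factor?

V_5(2) ≈ 168.441, V_7(2) ≈ 604.77. The 7-ball is larger by a factor of 3.59.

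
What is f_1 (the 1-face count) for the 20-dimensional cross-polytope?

Each 1-face is the convex hull of 2 vertices, one chosen as ±e_i from each of 2 distinct axes: 2^2·C(20,2) = 760.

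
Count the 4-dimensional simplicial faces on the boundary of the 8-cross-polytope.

f_4(8-orthoplex) = 2^5 · (8 choose 5) = 1792.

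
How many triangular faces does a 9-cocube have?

f_2(9-orthoplex) = 2^3 · (9 choose 3) = 672.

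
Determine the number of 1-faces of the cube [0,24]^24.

Number of 1-faces = C(24,1) · 2^(24-1) = 24 · 8388608 = 201326592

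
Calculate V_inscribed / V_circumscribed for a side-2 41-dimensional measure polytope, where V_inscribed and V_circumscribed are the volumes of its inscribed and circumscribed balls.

Volume scales as r^n, and r_in/r_out = 1/√41, giving (1/√41)^41 ≈ 8.66824e-34.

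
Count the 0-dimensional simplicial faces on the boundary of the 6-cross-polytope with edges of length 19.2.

Number of 0-faces = 2^(0+1) · C(6,0+1) = 2 · 6 = 12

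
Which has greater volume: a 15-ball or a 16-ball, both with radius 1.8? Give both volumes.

V_15(1.8) ≈ 2573.46. V_16(1.8) ≈ 2857.84. The 16-ball is larger.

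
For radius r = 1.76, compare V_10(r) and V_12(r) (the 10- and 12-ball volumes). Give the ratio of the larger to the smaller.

V_10(1.76) ≈ 727.269, V_12(1.76) ≈ 1179.56. The 12-ball is larger by a factor of 1.622.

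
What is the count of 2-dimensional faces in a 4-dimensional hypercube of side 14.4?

An n-cube has C(n,k)·2^(n-k) k-faces. Here C(4,2)·2^2 = 6·4 = 24.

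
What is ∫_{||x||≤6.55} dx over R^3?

V_3(6.55) = π^(3/2) · (6.55)^3 / Γ(3/2 + 1) ≈ 1177.1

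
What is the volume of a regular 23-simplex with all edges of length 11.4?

V_23 = √(24) · 11.4^23 / (23! · 2^(23/2)) ≈ 0.133223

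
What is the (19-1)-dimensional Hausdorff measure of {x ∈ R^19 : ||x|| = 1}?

|∂B_19(1)| = 1024·π^9/34459425 ≈ 0.88581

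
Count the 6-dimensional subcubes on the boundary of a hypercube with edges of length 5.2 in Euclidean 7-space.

Choose 6 of 7 axes to span the face (C(7,6) = 7 ways), then fix each of the remaining 1 coordinate at one of its two extreme values (2^1 = 2 ways): 7·2 = 14.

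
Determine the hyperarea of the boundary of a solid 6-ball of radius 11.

The surface area of an n-ball is 2π^(n/2) r^(n-1) / Γ(n/2). For n=6, r=11: 161051·π^3 ≈ 4.99359e+06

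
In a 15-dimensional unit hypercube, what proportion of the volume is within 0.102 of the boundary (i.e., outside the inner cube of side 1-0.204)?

1 - (1 - 2·0.102)^15 = 1 - 0.796^15 ≈ 0.967364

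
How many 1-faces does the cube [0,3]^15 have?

An n-cube has n·2^(n-1) edges. With n = 15: 15·16384 = 245760.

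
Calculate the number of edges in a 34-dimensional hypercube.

The 34-cube has n·2^(n-1) = 34·2^33 = 34·8589934592 = 292057776128 edges.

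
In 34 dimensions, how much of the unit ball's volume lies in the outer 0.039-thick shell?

V(inner)/V(outer) = ((1-0.039)/1)^34 ≈ 0.2586, so the shell fraction is 0.74142.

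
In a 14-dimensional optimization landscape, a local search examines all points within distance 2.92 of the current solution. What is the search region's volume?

V_14(2.92) = π^(14/2) · (2.92)^14 / Γ(14/2 + 1) ≈ 1.96326e+06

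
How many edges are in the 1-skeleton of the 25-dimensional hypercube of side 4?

An n-cube has n·2^(n-1) edges. With n = 25: 25·16777216 = 419430400.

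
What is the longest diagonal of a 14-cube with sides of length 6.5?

d = √(6.5² + 6.5² + ... + 6.5²) [14 terms] = √(14·6.5²) = 6.5√14 ≈ 24.3208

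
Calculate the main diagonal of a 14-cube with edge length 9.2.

||(9.2,9.2,...,9.2)|| = √(14)·9.2 ≈ 34.4232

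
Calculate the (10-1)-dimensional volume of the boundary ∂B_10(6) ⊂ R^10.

S_10(6) = 2·π^(10/2)·(6)^9 / Γ(10/2) = 839808·π^5 ≈ 2.56998e+08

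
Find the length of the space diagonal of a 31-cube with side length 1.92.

||(1.92,1.92,...,1.92)|| = √(31)·1.92 ≈ 10.6901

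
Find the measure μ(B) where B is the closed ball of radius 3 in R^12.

V = 59049·π^6/80 ≈ 709613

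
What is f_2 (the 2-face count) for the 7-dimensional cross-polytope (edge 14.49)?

An n-cross-polytope has 2^(k+1)·C(n,k+1) k-faces. Here 2^3·C(7,3) = 8·35 = 280.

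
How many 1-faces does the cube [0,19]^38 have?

The 38-cube has n·2^(n-1) = 38·2^37 = 38·137438953472 = 5222680231936 edges.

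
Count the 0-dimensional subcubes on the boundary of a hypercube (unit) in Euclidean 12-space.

Choose 0 of 12 axes to span the face (C(12,0) = 1 way), then fix each of the remaining 12 coordinates at one of its two extreme values (2^12 = 4096 ways): 1·4096 = 4096.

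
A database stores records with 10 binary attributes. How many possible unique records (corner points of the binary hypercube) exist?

Each vertex is a binary string of length 10, so there are 2^10 = 1024.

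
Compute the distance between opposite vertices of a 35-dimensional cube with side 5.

The space diagonal of an n-cube of side s is s√n. Here 5·√35 ≈ 29.5804.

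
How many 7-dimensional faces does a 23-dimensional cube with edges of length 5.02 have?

Choose 7 of 23 axes to span the face (C(23,7) = 245157 ways), then fix each of the remaining 16 coordinates at one of its two extreme values (2^16 = 65536 ways): 245157·65536 = 16066609152.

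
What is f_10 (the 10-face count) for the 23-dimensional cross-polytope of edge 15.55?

f_10(23-orthoplex) = 2^11 · (23 choose 11) = 2769055744.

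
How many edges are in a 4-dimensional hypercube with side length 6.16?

f_1(4-cube) = (4 choose 1) · 2^3 = 32.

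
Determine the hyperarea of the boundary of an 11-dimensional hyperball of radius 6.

S_11(6) = 2·π^(11/2)·(6)^10 / Γ(11/2) = 143327232·π^5/35 ≈ 1.25317e+09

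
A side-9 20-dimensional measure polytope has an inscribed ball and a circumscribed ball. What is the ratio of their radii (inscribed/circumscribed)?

For an n-cube of any side s, the inradius is s/2 and the circumradius is s√n/2, so the ratio is 1/√20 ≈ 0.223607.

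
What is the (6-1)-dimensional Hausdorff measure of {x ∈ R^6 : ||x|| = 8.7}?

S = n·V_n(r)/r = 6·V_6(8.7)/8.7 (volume-to-surface relation), giving 1.54542e+06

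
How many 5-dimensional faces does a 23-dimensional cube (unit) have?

An n-cube has C(n,k)·2^(n-k) k-faces. Here C(23,5)·2^18 = 33649·262144 = 8820883456.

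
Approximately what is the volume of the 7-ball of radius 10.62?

V_7(10.62) = π^(7/2) · (10.62)^7 / Γ(7/2 + 1) ≈ 7.19866e+07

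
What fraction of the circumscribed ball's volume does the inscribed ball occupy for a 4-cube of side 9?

V_in/V_out = n^(-n/2) = 4^(-4/2) ≈ 0.0625.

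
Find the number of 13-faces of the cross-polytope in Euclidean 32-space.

f_13(32-orthoplex) = 2^14 · (32 choose 14) = 7724000870400.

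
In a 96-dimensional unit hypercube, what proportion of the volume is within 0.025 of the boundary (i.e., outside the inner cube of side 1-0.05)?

Shell fraction = 1 - (1-0.05)^96 ≈ 0.992731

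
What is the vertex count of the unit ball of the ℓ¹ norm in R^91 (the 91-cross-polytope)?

Number of vertices = 2n = 182.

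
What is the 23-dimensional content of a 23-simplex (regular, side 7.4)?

For a regular n-simplex with edge a, V = (a^n / n!)·√((n+1)/2^n). With a=7.4, n=23: V ≈ 6.42829e-06.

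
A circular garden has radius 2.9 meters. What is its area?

The n-ball volume is π^(n/2)·r^n/Γ(n/2+1). With n=2, r=2.9: V ≈ 26.4208.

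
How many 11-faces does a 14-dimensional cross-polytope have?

Each 11-face is the convex hull of 12 vertices, one chosen as ±e_i from each of 12 distinct axes: 2^12·C(14,12) = 372736.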